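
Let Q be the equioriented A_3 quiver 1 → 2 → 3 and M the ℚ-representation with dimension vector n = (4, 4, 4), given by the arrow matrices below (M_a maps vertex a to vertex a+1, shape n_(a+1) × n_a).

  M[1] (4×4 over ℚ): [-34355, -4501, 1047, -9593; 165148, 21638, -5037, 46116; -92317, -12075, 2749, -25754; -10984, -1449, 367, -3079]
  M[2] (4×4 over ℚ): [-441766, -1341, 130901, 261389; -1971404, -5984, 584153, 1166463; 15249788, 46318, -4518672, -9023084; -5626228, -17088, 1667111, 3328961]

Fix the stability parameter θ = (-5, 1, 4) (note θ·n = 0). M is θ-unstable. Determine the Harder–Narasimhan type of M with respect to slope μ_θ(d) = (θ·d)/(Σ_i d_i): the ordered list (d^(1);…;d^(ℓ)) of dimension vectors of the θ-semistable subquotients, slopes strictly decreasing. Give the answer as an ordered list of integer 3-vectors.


Via rank(M_{q-1}∘⋯∘M_p): M ≅ I[1,2]^2, I[1,3]^2, I[3,3]^2.
μ_θ-semistable layers: μ^(1)=4; μ^(2)=1; μ^(3)=-5

((0, 0, 4); (0, 4, 0); (4, 0, 0))


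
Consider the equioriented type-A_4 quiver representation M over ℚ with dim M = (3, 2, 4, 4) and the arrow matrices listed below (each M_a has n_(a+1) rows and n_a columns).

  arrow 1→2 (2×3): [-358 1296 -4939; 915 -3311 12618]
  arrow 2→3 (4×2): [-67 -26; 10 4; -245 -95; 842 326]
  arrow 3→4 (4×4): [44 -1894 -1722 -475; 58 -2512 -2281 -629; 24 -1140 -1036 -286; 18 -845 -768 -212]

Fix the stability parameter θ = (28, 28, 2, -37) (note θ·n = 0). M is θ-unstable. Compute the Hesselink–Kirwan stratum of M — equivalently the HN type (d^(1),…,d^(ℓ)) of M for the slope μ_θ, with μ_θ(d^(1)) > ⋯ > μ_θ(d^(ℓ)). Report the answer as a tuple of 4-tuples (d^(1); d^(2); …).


Via rank(M_{q-1}∘⋯∘M_p): M ≅ I[1,1], I[1,3], I[1,4], I[3,4]^2, I[4,4].
μ_θ-semistable layers: μ^(1)=28; μ^(2)=58/3; μ^(3)=21/4; μ^(4)=-35/2; μ^(5)=-37

((1, 0, 0, 0); (1, 1, 1, 0); (1, 1, 1, 1); (0, 0, 2, 2); (0, 0, 0, 1))


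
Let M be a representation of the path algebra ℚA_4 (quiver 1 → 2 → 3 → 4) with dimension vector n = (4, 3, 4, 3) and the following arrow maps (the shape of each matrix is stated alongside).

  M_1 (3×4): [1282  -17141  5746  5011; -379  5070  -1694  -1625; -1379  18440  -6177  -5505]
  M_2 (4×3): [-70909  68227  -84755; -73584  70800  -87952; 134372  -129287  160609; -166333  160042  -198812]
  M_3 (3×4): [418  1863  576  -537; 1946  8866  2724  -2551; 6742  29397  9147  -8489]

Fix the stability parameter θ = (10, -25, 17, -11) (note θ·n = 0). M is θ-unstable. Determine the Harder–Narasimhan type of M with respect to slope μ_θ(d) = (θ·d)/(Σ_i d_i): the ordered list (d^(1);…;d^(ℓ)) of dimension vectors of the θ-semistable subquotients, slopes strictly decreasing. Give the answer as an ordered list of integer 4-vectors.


Interval decomposition of M: I[1,1], I[1,2], I[1,4]^2, I[3,3], I[3,4].
HN type (ℓ=4): μ^(1)=17; μ^(2)=10; μ^(3)=3; μ^(4)=-15/2

((0, 0, 1, 0); (1, 0, 0, 0); (0, 0, 3, 3); (3, 3, 0, 0))


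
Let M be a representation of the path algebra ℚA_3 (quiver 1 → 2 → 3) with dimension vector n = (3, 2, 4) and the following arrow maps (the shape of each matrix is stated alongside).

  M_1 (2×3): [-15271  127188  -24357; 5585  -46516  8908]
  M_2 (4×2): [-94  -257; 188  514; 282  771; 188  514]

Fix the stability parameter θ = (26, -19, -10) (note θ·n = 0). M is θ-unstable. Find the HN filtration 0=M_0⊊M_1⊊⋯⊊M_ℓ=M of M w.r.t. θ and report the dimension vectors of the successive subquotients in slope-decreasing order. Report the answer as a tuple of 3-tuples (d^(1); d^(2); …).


Interval decomposition of M: I[1,1], I[1,2], I[1,3], I[3,3]^3.
HN type (ℓ=4): μ^(1)=26; μ^(2)=7/2; μ^(3)=-1; μ^(4)=-10

((1, 0, 0); (1, 1, 0); (1, 1, 1); (0, 0, 3))


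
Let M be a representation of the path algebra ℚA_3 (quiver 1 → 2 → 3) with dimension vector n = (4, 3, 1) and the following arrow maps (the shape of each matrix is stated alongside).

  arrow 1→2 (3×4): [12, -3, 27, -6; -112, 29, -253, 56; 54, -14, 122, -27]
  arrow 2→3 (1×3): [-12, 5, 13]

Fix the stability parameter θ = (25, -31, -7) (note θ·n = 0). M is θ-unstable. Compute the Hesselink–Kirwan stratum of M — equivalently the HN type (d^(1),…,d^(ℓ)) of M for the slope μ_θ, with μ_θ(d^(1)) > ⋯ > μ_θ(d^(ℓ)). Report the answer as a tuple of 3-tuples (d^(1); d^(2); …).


Interval decomposition of M: I[1,1]^2, I[1,2], I[1,3], I[2,2].
HN type (ℓ=4): μ^(1)=25; μ^(2)=-3; μ^(3)=-13/3; μ^(4)=-31

((2, 0, 0); (1, 1, 0); (1, 1, 1); (0, 1, 0))


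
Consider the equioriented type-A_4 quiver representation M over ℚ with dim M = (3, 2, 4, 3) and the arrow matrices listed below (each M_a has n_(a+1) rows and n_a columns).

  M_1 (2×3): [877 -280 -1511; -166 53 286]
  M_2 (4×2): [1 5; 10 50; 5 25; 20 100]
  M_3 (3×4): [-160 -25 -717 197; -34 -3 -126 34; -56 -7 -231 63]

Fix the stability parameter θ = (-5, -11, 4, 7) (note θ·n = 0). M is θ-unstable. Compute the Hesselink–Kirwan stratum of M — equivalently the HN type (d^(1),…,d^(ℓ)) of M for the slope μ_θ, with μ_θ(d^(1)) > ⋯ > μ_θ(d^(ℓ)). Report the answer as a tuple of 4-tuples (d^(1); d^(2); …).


Interval decomposition of M: I[1,1], I[1,2], I[1,4], I[3,3]^2, I[3,4], I[4,4].
HN type (ℓ=4): μ^(1)=7; μ^(2)=4; μ^(3)=-5; μ^(4)=-8

((0, 0, 0, 3); (0, 0, 4, 0); (1, 0, 0, 0); (2, 2, 0, 0))


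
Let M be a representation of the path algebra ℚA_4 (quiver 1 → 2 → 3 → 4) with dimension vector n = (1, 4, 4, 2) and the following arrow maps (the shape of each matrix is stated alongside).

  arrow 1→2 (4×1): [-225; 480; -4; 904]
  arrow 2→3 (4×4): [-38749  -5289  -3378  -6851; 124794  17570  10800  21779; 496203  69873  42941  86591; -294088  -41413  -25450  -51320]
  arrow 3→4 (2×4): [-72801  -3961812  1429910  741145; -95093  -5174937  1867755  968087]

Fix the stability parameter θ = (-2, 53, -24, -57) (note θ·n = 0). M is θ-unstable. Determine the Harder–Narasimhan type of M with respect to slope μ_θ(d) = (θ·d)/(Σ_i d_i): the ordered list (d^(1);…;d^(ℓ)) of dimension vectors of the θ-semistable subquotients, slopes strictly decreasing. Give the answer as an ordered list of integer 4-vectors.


Interval decomposition of M: I[1,4], I[2,3]^2, I[2,4].
HN type (ℓ=3): μ^(1)=29/2; μ^(2)=-15/2; μ^(3)=-28/3

((0, 2, 2, 0); (1, 1, 1, 1); (0, 1, 1, 1))


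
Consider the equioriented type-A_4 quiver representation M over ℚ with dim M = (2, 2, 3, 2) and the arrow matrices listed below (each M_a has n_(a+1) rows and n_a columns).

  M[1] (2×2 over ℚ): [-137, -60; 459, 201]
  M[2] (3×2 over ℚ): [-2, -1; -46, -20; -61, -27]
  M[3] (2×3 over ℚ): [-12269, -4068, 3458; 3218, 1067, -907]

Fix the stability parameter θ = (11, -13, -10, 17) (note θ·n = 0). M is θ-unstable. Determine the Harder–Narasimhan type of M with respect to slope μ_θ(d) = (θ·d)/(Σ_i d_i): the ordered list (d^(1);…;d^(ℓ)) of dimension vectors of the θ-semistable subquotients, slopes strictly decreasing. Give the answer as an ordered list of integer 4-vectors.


Interval decomposition of M: I[1,4]^2, I[3,3].
HN type (ℓ=3): μ^(1)=17; μ^(2)=-4; μ^(3)=-10

((0, 0, 0, 2); (2, 2, 2, 0); (0, 0, 1, 0))


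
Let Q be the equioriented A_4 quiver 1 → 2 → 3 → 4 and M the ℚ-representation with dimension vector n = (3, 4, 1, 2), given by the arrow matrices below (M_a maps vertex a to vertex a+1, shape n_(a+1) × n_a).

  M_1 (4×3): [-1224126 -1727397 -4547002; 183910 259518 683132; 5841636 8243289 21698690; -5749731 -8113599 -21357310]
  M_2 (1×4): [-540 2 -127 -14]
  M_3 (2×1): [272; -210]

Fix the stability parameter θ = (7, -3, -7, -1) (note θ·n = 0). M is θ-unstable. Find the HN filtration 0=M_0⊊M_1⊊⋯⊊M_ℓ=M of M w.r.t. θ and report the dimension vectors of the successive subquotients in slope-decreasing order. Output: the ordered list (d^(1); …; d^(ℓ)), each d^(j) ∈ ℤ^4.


Barcode: M ≅ I[1,1], I[1,2], I[1,4], I[2,2]^2, I[4,4]. HN layers by μ_θ (4 steps, strictly decreasing):
  μ^(1)=7; μ^(2)=2; μ^(3)=-1; μ^(4)=-3

((1, 0, 0, 0); (1, 1, 0, 0); (1, 1, 1, 2); (0, 2, 0, 0))


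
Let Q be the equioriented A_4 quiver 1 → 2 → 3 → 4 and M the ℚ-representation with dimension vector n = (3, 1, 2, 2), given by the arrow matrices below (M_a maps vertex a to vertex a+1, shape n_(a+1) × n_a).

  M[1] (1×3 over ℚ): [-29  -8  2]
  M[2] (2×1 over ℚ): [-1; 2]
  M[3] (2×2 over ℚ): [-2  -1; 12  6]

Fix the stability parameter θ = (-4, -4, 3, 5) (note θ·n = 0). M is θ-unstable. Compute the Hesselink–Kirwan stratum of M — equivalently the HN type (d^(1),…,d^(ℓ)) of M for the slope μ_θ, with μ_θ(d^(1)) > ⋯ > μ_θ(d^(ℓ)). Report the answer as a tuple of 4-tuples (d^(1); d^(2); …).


Via rank(M_{q-1}∘⋯∘M_p): M ≅ I[1,1]^2, I[1,3], I[3,4], I[4,4].
μ_θ-semistable layers: μ^(1)=5; μ^(2)=3; μ^(3)=-4

((0, 0, 0, 2); (0, 0, 2, 0); (3, 1, 0, 0))


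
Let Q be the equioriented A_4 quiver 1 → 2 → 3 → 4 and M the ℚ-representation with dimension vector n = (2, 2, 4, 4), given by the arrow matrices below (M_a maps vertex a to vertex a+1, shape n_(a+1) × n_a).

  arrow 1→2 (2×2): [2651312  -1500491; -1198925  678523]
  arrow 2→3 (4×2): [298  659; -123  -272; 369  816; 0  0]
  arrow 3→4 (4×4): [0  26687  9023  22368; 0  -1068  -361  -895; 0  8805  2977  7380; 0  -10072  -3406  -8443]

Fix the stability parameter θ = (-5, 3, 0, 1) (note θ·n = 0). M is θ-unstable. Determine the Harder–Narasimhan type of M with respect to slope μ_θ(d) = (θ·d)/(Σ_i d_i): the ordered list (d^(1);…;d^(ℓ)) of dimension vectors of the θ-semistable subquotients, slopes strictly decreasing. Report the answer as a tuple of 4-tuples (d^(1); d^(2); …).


Barcode: M ≅ I[1,3], I[1,4], I[3,4]^2, I[4,4]. HN layers by μ_θ (5 steps, strictly decreasing):
  μ^(1)=3/2; μ^(2)=4/3; μ^(3)=1; μ^(4)=0; μ^(5)=-5

((0, 1, 1, 0); (0, 1, 1, 1); (0, 0, 0, 3); (0, 0, 2, 0); (2, 0, 0, 0))


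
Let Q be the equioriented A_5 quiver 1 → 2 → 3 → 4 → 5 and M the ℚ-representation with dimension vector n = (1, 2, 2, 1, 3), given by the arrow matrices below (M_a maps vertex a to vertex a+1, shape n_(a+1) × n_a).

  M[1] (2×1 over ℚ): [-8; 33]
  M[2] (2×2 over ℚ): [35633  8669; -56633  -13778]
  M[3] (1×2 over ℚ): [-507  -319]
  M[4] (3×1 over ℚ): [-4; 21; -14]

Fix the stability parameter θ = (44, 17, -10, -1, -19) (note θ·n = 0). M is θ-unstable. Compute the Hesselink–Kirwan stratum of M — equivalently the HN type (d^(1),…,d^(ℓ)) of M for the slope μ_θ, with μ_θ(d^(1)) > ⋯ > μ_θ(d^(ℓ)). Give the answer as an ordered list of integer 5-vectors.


Via rank(M_{q-1}∘⋯∘M_p): M ≅ I[1,5], I[2,3], I[5,5]^2.
μ_θ-semistable layers: μ^(1)=31/5; μ^(2)=7/2; μ^(3)=-19

((1, 1, 1, 1, 1); (0, 1, 1, 0, 0); (0, 0, 0, 0, 2))


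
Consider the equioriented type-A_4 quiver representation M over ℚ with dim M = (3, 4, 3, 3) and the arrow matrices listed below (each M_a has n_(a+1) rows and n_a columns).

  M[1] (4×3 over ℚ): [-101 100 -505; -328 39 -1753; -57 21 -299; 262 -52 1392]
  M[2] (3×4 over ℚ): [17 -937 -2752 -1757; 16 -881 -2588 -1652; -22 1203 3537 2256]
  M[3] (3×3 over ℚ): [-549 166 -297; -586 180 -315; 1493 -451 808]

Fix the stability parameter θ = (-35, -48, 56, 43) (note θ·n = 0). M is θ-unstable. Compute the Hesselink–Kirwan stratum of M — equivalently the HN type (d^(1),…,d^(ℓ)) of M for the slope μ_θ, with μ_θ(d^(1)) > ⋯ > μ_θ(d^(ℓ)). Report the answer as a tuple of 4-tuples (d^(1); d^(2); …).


Barcode: M ≅ I[1,4]^3, I[2,2]. HN layers by μ_θ (3 steps, strictly decreasing):
  μ^(1)=99/2; μ^(2)=-83/2; μ^(3)=-48

((0, 0, 3, 3); (3, 3, 0, 0); (0, 1, 0, 0))


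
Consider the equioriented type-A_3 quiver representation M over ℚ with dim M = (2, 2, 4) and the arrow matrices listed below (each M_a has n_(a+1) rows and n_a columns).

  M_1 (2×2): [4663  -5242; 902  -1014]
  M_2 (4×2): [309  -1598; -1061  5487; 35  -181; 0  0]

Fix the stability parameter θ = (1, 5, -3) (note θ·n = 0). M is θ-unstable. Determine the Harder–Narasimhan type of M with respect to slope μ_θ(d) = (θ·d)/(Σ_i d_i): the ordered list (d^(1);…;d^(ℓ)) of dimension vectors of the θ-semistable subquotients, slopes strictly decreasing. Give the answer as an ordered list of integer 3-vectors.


Barcode: M ≅ I[1,3]^2, I[3,3]^2. HN layers by μ_θ (2 steps, strictly decreasing):
  μ^(1)=1; μ^(2)=-3

((2, 2, 2); (0, 0, 2))


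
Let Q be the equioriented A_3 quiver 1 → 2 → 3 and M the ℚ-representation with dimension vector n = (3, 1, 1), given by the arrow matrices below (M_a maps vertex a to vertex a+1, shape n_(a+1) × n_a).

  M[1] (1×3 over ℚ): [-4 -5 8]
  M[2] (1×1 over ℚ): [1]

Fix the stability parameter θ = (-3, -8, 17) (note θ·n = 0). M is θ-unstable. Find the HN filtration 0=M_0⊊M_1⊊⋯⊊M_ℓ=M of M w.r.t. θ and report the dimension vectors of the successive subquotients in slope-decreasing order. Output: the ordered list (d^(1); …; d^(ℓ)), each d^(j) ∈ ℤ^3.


Interval decomposition of M: I[1,1]^2, I[1,3].
HN type (ℓ=3): μ^(1)=17; μ^(2)=-3; μ^(3)=-11/2

((0, 0, 1); (2, 0, 0); (1, 1, 0))


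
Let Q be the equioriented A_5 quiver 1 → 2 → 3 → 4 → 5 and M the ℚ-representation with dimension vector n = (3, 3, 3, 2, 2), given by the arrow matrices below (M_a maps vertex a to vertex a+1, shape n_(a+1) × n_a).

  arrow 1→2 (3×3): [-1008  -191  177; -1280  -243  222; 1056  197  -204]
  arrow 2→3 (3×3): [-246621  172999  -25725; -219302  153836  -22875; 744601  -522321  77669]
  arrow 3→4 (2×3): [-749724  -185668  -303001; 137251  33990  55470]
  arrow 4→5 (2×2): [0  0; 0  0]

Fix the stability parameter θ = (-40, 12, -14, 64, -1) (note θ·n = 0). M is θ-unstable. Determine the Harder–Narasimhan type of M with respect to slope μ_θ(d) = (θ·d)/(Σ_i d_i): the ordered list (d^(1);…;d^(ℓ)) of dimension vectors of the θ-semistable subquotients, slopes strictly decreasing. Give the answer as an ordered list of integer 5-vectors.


Barcode: M ≅ I[1,1], I[1,3], I[1,4], I[2,4], I[5,5]^2. HN layers by μ_θ (3 steps, strictly decreasing):
  μ^(1)=64; μ^(2)=-1; μ^(3)=-40

((0, 0, 0, 2, 0); (0, 3, 3, 0, 2); (3, 0, 0, 0, 0))


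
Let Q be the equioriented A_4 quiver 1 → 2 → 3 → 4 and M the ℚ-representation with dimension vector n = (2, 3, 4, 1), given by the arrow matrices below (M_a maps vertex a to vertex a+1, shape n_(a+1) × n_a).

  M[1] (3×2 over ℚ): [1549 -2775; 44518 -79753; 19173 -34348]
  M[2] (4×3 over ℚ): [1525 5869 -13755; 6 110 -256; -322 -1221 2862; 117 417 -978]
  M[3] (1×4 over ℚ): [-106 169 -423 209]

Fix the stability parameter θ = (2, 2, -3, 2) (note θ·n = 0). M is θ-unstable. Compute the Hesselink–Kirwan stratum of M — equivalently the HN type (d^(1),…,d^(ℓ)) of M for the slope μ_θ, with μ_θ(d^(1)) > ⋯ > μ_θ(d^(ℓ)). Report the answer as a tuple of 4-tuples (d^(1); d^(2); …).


Via rank(M_{q-1}∘⋯∘M_p): M ≅ I[1,3], I[1,4], I[2,3], I[3,3].
μ_θ-semistable layers: μ^(1)=2; μ^(2)=1/3; μ^(3)=-1/2; μ^(4)=-3

((0, 0, 0, 1); (2, 2, 2, 0); (0, 1, 1, 0); (0, 0, 1, 0))


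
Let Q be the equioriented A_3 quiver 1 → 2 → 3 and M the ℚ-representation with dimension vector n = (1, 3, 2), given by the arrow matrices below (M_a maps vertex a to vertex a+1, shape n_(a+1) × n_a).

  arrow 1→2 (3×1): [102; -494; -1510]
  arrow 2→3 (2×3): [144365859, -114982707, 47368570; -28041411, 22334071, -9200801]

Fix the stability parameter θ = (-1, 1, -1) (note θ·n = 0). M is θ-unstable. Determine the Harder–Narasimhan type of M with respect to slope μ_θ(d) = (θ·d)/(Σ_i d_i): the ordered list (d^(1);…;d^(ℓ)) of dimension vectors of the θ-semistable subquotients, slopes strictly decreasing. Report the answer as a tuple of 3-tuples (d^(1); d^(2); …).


Barcode: M ≅ I[1,3], I[2,2], I[2,3]. HN layers by μ_θ (3 steps, strictly decreasing):
  μ^(1)=1; μ^(2)=0; μ^(3)=-1

((0, 1, 0); (0, 2, 2); (1, 0, 0))


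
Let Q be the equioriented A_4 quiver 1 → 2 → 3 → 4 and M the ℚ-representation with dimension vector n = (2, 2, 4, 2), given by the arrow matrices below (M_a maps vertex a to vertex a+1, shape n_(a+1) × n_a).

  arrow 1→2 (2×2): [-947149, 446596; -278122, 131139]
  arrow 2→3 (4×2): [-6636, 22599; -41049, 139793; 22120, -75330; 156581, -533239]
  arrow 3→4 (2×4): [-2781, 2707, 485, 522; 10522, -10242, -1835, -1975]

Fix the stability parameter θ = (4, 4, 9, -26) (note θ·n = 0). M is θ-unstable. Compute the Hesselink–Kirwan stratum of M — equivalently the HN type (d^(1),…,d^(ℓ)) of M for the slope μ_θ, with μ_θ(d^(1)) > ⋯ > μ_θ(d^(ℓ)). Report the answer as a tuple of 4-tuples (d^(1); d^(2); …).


Barcode: M ≅ I[1,4]^2, I[3,3]^2. HN layers by μ_θ (2 steps, strictly decreasing):
  μ^(1)=9; μ^(2)=-9/4

((0, 0, 2, 0); (2, 2, 2, 2))


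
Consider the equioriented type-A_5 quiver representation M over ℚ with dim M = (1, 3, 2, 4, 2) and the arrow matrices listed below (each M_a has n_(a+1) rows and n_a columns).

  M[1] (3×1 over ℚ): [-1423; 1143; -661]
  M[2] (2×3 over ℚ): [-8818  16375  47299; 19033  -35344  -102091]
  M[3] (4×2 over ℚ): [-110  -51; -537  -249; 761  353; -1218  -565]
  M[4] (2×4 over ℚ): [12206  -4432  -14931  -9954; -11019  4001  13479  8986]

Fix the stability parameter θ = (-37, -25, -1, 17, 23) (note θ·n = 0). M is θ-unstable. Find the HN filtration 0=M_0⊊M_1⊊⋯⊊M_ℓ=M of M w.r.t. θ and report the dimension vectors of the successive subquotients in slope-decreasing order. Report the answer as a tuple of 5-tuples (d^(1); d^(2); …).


Interval decomposition of M: I[1,2], I[2,5]^2, I[4,4]^2.
HN type (ℓ=5): μ^(1)=23; μ^(2)=17; μ^(3)=-1; μ^(4)=-25; μ^(5)=-37

((0, 0, 0, 0, 2); (0, 0, 0, 4, 0); (0, 0, 2, 0, 0); (0, 3, 0, 0, 0); (1, 0, 0, 0, 0))


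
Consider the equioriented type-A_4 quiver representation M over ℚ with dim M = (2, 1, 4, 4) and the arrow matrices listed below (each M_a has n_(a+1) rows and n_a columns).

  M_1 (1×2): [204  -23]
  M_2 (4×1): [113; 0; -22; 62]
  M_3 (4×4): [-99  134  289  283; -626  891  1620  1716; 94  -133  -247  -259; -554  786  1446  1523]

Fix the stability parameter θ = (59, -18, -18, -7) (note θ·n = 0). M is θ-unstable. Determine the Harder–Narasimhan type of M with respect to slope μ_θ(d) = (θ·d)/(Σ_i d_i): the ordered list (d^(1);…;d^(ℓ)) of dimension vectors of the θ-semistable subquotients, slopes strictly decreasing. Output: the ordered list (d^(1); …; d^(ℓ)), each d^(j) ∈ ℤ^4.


Barcode: M ≅ I[1,1], I[1,4], I[3,4]^3. HN layers by μ_θ (4 steps, strictly decreasing):
  μ^(1)=59; μ^(2)=4; μ^(3)=-7; μ^(4)=-18

((1, 0, 0, 0); (1, 1, 1, 1); (0, 0, 0, 3); (0, 0, 3, 0))


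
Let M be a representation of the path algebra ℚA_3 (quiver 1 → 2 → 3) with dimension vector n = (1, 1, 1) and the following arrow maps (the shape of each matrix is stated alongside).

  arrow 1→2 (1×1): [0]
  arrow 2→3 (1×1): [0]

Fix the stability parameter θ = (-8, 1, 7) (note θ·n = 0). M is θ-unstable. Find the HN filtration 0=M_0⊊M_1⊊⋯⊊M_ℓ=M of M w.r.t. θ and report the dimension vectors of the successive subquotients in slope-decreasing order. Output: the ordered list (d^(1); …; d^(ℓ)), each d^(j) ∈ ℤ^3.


Barcode: M ≅ I[1,1], I[2,2], I[3,3]. HN layers by μ_θ (3 steps, strictly decreasing):
  μ^(1)=7; μ^(2)=1; μ^(3)=-8

((0, 0, 1); (0, 1, 0); (1, 0, 0))


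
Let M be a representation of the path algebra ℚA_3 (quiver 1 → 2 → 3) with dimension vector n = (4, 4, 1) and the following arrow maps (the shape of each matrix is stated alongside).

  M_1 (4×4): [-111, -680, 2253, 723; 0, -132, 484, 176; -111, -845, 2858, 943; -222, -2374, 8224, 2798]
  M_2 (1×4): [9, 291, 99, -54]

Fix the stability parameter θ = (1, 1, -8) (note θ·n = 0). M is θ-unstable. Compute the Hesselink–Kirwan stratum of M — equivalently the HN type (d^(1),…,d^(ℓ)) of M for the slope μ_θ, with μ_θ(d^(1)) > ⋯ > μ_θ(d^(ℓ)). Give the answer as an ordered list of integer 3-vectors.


Interval decomposition of M: I[1,1]^2, I[1,2], I[1,3], I[2,2]^2.
HN type (ℓ=2): μ^(1)=1; μ^(2)=-2

((3, 3, 0); (1, 1, 1))


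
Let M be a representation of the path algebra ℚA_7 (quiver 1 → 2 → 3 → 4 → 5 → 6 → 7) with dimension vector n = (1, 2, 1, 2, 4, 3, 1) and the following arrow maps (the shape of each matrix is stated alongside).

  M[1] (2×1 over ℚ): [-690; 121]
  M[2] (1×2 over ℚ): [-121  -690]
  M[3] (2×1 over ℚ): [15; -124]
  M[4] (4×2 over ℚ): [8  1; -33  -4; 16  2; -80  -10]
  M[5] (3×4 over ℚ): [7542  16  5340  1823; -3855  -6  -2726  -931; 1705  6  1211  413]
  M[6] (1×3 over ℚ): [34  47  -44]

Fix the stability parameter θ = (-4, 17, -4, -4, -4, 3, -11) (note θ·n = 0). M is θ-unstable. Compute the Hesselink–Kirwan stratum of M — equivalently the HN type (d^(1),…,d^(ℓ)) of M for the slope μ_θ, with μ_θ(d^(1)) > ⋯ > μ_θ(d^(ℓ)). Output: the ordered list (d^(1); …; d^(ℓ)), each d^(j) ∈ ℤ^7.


Interval decomposition of M: I[1,2], I[2,7], I[4,5], I[5,6]^2.
HN type (ℓ=4): μ^(1)=17; μ^(2)=3; μ^(3)=-1/2; μ^(4)=-4

((0, 1, 0, 0, 0, 0, 0); (0, 0, 0, 0, 0, 2, 0); (0, 1, 1, 1, 1, 1, 1); (1, 0, 0, 1, 3, 0, 0))


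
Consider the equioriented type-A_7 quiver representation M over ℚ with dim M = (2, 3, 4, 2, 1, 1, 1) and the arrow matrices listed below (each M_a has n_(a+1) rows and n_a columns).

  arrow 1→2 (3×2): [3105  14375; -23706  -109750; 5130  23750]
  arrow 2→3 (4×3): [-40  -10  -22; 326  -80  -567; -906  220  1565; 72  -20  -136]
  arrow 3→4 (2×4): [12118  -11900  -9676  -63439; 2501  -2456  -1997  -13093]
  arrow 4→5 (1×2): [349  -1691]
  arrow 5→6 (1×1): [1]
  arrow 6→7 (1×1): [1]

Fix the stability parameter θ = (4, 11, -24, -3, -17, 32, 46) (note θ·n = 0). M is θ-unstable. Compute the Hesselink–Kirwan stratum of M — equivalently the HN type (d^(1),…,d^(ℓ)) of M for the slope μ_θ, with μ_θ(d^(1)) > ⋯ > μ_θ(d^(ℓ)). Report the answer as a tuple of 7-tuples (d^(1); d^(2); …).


Barcode: M ≅ I[1,1], I[1,2], I[2,4], I[2,7], I[3,3]^2. HN layers by μ_θ (8 steps, strictly decreasing):
  μ^(1)=46; μ^(2)=32; μ^(3)=11; μ^(4)=4; μ^(5)=-3; μ^(6)=-13/2; μ^(7)=-33/4; μ^(8)=-24

((0, 0, 0, 0, 0, 0, 1); (0, 0, 0, 0, 0, 1, 0); (0, 1, 0, 0, 0, 0, 0); (2, 0, 0, 0, 0, 0, 0); (0, 0, 0, 1, 0, 0, 0); (0, 1, 1, 0, 0, 0, 0); (0, 1, 1, 1, 1, 0, 0); (0, 0, 2, 0, 0, 0, 0))


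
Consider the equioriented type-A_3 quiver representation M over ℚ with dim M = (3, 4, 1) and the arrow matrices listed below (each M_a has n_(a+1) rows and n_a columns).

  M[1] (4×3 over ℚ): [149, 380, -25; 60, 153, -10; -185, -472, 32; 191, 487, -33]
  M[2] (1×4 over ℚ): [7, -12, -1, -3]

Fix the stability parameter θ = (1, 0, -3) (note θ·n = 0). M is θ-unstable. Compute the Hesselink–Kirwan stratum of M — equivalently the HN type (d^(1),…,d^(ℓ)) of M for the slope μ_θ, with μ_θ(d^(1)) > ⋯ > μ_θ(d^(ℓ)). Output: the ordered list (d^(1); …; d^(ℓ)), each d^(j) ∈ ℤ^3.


Interval decomposition of M: I[1,2]^2, I[1,3], I[2,2].
HN type (ℓ=3): μ^(1)=1/2; μ^(2)=0; μ^(3)=-2/3

((2, 2, 0); (0, 1, 0); (1, 1, 1))


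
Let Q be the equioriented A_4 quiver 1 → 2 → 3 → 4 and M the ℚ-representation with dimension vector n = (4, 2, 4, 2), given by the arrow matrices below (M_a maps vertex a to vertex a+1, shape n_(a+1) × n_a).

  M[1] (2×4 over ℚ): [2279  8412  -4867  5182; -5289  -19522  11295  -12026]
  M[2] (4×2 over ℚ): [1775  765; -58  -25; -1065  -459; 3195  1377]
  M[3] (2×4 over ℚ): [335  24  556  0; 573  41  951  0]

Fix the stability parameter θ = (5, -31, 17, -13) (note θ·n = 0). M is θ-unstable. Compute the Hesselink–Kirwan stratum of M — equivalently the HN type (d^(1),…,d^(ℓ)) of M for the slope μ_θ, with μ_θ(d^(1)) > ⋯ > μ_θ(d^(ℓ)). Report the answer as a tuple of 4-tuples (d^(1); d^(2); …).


Interval decomposition of M: I[1,1]^2, I[1,4]^2, I[3,3]^2.
HN type (ℓ=4): μ^(1)=17; μ^(2)=5; μ^(3)=2; μ^(4)=-13

((0, 0, 2, 0); (2, 0, 0, 0); (0, 0, 2, 2); (2, 2, 0, 0))


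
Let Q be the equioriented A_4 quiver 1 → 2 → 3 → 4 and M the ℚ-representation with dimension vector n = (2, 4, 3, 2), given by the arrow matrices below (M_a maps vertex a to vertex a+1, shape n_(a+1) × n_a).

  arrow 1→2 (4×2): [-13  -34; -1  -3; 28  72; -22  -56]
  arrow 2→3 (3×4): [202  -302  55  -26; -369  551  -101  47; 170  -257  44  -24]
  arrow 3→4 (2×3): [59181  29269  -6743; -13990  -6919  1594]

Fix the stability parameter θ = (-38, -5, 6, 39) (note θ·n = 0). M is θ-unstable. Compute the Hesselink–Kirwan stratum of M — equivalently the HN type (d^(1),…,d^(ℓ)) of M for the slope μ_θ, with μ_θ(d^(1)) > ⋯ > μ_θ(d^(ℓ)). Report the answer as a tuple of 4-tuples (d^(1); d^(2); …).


Barcode: M ≅ I[1,4]^2, I[2,2], I[2,3]. HN layers by μ_θ (4 steps, strictly decreasing):
  μ^(1)=39; μ^(2)=6; μ^(3)=-5; μ^(4)=-38

((0, 0, 0, 2); (0, 0, 3, 0); (0, 4, 0, 0); (2, 0, 0, 0))


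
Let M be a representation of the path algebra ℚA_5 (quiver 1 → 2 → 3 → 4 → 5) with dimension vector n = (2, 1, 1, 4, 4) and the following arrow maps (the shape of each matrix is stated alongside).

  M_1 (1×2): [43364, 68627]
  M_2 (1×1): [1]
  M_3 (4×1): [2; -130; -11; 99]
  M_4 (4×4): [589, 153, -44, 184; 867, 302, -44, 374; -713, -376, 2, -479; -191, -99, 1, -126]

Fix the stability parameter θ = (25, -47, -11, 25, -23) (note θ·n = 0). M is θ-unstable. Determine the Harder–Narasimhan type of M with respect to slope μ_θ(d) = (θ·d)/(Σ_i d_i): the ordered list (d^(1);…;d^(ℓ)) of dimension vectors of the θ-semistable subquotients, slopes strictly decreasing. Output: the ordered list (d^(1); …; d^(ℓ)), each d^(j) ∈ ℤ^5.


Interval decomposition of M: I[1,1], I[1,5], I[4,5]^3.
HN type (ℓ=3): μ^(1)=25; μ^(2)=1; μ^(3)=-11

((1, 0, 0, 0, 0); (0, 0, 0, 4, 4); (1, 1, 1, 0, 0))


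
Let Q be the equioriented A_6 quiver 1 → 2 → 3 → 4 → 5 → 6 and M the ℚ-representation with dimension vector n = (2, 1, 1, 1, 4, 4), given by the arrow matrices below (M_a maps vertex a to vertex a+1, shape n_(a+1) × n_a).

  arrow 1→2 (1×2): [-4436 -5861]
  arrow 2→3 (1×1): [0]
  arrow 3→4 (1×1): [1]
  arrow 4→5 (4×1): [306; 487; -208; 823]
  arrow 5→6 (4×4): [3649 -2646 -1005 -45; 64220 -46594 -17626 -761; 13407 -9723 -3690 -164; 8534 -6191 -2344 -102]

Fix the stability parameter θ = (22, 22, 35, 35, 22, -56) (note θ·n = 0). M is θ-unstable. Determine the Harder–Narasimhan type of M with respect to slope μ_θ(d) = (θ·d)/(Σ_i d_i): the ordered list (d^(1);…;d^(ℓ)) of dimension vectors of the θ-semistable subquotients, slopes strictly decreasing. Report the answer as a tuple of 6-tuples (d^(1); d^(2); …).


Barcode: M ≅ I[1,1], I[1,2], I[3,6], I[5,6]^3. HN layers by μ_θ (3 steps, strictly decreasing):
  μ^(1)=22; μ^(2)=9; μ^(3)=-17

((2, 1, 0, 0, 0, 0); (0, 0, 1, 1, 1, 1); (0, 0, 0, 0, 3, 3))


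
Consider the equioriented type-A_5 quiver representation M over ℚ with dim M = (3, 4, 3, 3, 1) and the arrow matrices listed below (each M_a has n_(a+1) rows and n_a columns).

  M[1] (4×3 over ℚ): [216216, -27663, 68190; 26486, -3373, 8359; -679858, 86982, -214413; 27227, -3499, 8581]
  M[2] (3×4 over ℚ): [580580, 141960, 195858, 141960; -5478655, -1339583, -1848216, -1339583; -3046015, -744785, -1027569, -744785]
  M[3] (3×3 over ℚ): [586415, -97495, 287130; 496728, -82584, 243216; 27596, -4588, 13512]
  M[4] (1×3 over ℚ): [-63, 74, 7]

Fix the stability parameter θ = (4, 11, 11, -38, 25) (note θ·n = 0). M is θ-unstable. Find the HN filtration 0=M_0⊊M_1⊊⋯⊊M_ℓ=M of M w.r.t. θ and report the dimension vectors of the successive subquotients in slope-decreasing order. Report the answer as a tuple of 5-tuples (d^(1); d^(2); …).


Interval decomposition of M: I[1,2], I[1,3], I[1,5], I[2,2], I[3,3], I[4,4]^2.
HN type (ℓ=5): μ^(1)=25; μ^(2)=11; μ^(3)=4; μ^(4)=-3; μ^(5)=-38

((0, 0, 0, 0, 1); (0, 3, 2, 0, 0); (2, 0, 0, 0, 0); (1, 1, 1, 1, 0); (0, 0, 0, 2, 0))


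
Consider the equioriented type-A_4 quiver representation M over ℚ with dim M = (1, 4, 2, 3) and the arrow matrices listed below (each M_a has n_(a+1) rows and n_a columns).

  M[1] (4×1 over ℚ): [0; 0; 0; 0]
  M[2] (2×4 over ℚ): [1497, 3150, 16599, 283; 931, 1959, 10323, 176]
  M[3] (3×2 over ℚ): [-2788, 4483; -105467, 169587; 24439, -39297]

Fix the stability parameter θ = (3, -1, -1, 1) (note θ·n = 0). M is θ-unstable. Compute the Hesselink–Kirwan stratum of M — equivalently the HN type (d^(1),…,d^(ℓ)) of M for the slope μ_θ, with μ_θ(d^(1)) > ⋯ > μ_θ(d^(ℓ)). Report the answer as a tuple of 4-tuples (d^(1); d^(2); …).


Barcode: M ≅ I[1,1], I[2,2]^2, I[2,4]^2, I[4,4]. HN layers by μ_θ (3 steps, strictly decreasing):
  μ^(1)=3; μ^(2)=1; μ^(3)=-1

((1, 0, 0, 0); (0, 0, 0, 3); (0, 4, 2, 0))


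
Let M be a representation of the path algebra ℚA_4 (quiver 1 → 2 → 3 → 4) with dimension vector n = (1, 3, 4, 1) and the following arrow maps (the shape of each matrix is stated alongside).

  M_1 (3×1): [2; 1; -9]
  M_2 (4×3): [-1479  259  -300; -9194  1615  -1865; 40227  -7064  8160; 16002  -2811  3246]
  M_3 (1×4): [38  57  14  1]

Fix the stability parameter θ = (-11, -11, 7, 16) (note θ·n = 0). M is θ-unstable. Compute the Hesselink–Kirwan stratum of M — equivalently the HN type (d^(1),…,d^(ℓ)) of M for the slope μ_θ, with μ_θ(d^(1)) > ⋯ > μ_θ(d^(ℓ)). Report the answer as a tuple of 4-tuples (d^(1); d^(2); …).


Via rank(M_{q-1}∘⋯∘M_p): M ≅ I[1,4], I[2,3]^2, I[3,3].
μ_θ-semistable layers: μ^(1)=16; μ^(2)=7; μ^(3)=-11

((0, 0, 0, 1); (0, 0, 4, 0); (1, 3, 0, 0))


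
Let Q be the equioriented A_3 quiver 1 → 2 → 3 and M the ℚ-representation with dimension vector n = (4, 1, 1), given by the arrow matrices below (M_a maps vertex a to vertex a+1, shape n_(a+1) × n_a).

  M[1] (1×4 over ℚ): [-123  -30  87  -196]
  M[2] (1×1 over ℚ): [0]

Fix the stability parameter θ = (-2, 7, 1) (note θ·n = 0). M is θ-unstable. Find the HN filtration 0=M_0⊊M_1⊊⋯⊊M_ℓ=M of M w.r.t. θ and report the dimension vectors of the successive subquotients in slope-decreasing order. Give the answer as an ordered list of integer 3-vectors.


Barcode: M ≅ I[1,1]^3, I[1,2], I[3,3]. HN layers by μ_θ (3 steps, strictly decreasing):
  μ^(1)=7; μ^(2)=1; μ^(3)=-2

((0, 1, 0); (0, 0, 1); (4, 0, 0))


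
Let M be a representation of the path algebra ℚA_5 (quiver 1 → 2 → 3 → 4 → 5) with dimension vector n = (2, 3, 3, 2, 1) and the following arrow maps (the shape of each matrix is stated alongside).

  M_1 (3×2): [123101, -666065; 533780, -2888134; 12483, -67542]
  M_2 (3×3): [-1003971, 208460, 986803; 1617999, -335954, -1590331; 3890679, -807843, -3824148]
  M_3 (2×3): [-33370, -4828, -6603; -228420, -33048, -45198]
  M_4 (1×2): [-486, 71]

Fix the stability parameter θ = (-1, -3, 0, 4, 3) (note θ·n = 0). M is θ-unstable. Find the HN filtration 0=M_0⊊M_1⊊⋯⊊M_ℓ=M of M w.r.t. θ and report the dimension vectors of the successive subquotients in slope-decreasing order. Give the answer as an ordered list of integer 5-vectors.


Interval decomposition of M: I[1,3], I[1,4], I[2,3], I[4,5].
HN type (ℓ=5): μ^(1)=4; μ^(2)=7/2; μ^(3)=0; μ^(4)=-2; μ^(5)=-3

((0, 0, 0, 1, 0); (0, 0, 0, 1, 1); (0, 0, 3, 0, 0); (2, 2, 0, 0, 0); (0, 1, 0, 0, 0))


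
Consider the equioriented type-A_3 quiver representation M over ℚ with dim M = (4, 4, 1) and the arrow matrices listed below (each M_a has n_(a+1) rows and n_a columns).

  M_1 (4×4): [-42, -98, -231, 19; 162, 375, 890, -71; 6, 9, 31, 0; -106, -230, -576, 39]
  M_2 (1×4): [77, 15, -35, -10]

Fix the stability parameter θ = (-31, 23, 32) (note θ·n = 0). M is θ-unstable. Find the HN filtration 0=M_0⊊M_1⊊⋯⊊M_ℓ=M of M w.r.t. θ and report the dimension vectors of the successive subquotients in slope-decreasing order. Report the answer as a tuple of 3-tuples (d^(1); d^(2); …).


Barcode: M ≅ I[1,2]^3, I[1,3]. HN layers by μ_θ (3 steps, strictly decreasing):
  μ^(1)=32; μ^(2)=23; μ^(3)=-31

((0, 0, 1); (0, 4, 0); (4, 0, 0))


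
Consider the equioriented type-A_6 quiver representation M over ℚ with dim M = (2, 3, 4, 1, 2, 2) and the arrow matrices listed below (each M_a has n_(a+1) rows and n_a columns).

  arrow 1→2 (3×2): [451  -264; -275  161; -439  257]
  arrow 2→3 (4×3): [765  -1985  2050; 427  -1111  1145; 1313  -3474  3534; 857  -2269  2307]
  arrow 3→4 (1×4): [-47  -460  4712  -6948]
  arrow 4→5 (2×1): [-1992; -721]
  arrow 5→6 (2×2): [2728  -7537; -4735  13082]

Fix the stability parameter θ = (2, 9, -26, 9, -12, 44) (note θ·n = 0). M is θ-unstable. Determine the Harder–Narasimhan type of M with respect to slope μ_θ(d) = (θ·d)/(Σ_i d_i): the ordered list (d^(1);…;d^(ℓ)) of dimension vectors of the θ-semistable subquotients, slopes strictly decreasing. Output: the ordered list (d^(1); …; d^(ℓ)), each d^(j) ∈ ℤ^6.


Barcode: M ≅ I[1,3], I[1,6], I[2,3], I[3,3], I[5,6]. HN layers by μ_θ (6 steps, strictly decreasing):
  μ^(1)=44; μ^(2)=-3/2; μ^(3)=-5; μ^(4)=-17/2; μ^(5)=-12; μ^(6)=-26

((0, 0, 0, 0, 0, 2); (0, 0, 0, 1, 1, 0); (2, 2, 2, 0, 0, 0); (0, 1, 1, 0, 0, 0); (0, 0, 0, 0, 1, 0); (0, 0, 1, 0, 0, 0))


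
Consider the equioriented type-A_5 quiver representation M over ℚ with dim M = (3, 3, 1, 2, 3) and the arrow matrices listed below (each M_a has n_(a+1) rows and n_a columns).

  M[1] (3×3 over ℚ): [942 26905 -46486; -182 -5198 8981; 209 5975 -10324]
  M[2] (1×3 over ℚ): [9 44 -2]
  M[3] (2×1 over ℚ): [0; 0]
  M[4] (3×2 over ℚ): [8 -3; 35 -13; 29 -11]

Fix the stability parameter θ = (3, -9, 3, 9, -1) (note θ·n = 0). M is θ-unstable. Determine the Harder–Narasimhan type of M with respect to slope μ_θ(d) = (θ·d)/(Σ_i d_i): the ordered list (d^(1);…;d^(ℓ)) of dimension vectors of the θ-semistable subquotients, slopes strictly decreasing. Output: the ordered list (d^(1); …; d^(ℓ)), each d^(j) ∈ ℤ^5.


Barcode: M ≅ I[1,2]^2, I[1,3], I[4,5]^2, I[5,5]. HN layers by μ_θ (4 steps, strictly decreasing):
  μ^(1)=4; μ^(2)=3; μ^(3)=-1; μ^(4)=-3

((0, 0, 0, 2, 2); (0, 0, 1, 0, 0); (0, 0, 0, 0, 1); (3, 3, 0, 0, 0))


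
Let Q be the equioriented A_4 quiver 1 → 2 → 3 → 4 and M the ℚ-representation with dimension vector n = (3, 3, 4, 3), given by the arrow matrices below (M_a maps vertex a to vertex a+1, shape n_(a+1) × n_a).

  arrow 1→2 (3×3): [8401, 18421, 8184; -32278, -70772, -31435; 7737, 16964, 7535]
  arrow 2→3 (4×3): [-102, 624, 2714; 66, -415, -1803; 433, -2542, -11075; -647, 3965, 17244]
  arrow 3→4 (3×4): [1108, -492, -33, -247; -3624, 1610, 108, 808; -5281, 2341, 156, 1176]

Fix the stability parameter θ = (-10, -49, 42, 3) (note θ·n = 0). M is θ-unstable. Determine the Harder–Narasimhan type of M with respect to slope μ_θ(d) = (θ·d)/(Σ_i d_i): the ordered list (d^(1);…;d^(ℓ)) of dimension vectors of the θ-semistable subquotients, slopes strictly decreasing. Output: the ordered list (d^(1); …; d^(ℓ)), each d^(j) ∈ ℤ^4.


Barcode: M ≅ I[1,3], I[1,4]^2, I[3,4]. HN layers by μ_θ (3 steps, strictly decreasing):
  μ^(1)=42; μ^(2)=45/2; μ^(3)=-59/2

((0, 0, 1, 0); (0, 0, 3, 3); (3, 3, 0, 0))


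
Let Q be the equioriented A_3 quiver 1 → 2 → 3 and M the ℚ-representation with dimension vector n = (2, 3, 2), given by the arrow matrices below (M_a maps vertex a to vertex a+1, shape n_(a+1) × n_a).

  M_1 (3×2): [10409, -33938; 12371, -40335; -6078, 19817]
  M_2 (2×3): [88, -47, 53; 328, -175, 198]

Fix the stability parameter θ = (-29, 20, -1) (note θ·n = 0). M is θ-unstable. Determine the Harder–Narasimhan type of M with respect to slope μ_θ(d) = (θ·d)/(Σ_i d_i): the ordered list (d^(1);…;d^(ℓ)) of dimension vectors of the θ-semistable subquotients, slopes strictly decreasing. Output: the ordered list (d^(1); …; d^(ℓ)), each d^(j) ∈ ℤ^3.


Via rank(M_{q-1}∘⋯∘M_p): M ≅ I[1,3]^2, I[2,2].
μ_θ-semistable layers: μ^(1)=20; μ^(2)=19/2; μ^(3)=-29

((0, 1, 0); (0, 2, 2); (2, 0, 0))


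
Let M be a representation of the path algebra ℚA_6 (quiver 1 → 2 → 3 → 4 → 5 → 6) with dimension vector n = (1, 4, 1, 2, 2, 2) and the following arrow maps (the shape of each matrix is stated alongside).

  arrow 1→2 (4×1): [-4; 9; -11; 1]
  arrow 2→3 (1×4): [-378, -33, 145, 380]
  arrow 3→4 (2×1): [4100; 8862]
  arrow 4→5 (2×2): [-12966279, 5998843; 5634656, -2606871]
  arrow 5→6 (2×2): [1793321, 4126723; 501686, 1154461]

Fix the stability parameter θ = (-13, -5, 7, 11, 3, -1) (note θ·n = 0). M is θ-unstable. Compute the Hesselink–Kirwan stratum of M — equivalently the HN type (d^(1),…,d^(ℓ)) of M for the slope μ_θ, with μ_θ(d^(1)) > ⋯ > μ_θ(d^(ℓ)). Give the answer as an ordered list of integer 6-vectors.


Barcode: M ≅ I[1,2], I[2,2]^2, I[2,6], I[4,6]. HN layers by μ_θ (4 steps, strictly decreasing):
  μ^(1)=5; μ^(2)=13/3; μ^(3)=-5; μ^(4)=-13

((0, 0, 1, 1, 1, 1); (0, 0, 0, 1, 1, 1); (0, 4, 0, 0, 0, 0); (1, 0, 0, 0, 0, 0))


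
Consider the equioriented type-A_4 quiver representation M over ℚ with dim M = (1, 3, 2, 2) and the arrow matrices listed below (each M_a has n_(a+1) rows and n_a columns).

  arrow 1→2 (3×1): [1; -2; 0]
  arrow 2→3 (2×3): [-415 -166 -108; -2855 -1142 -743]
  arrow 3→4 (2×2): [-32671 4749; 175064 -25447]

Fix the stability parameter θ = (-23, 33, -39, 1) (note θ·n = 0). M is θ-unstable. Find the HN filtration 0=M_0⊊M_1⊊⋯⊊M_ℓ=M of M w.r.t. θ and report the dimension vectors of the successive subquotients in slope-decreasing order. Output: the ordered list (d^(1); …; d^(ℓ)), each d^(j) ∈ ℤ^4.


Interval decomposition of M: I[1,4], I[2,2], I[2,4].
HN type (ℓ=4): μ^(1)=33; μ^(2)=1; μ^(3)=-3; μ^(4)=-23

((0, 1, 0, 0); (0, 0, 0, 2); (0, 2, 2, 0); (1, 0, 0, 0))


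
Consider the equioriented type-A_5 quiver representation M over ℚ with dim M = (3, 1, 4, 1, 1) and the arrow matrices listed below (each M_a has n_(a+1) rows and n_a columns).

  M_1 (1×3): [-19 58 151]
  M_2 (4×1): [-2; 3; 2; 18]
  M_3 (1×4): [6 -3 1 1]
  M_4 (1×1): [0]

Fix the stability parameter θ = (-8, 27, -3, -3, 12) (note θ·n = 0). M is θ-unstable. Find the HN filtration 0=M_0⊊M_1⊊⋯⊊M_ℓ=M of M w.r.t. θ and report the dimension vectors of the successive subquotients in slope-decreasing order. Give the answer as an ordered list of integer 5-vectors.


Via rank(M_{q-1}∘⋯∘M_p): M ≅ I[1,1]^2, I[1,4], I[3,3]^3, I[5,5].
μ_θ-semistable layers: μ^(1)=12; μ^(2)=7; μ^(3)=-3; μ^(4)=-8

((0, 0, 0, 0, 1); (0, 1, 1, 1, 0); (0, 0, 3, 0, 0); (3, 0, 0, 0, 0))


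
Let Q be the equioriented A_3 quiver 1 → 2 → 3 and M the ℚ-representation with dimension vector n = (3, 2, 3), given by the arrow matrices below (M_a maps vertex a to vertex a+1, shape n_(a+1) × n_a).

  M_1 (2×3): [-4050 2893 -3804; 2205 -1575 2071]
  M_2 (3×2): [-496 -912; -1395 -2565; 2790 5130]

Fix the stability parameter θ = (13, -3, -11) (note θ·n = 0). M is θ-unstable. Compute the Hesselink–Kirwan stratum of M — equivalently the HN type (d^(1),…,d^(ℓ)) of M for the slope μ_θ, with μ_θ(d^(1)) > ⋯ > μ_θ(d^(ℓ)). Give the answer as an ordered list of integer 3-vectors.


Via rank(M_{q-1}∘⋯∘M_p): M ≅ I[1,1], I[1,2], I[1,3], I[3,3]^2.
μ_θ-semistable layers: μ^(1)=13; μ^(2)=5; μ^(3)=-1/3; μ^(4)=-11

((1, 0, 0); (1, 1, 0); (1, 1, 1); (0, 0, 2))


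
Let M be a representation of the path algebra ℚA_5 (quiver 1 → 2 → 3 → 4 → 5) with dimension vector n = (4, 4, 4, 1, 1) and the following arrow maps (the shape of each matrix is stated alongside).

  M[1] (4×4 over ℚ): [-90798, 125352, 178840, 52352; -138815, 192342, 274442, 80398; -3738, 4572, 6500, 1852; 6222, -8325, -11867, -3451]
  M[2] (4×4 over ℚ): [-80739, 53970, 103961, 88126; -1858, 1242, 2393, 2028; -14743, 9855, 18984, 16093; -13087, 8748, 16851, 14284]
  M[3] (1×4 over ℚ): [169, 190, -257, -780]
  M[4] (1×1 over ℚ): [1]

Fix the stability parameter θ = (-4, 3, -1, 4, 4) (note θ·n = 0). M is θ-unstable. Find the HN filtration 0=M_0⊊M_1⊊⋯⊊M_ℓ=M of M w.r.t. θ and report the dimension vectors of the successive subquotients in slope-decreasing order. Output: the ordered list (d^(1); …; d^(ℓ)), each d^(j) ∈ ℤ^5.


Barcode: M ≅ I[1,1]^2, I[1,2], I[1,5], I[2,3]^2, I[3,3]. HN layers by μ_θ (5 steps, strictly decreasing):
  μ^(1)=4; μ^(2)=3; μ^(3)=1; μ^(4)=-1; μ^(5)=-4

((0, 0, 0, 1, 1); (0, 1, 0, 0, 0); (0, 3, 3, 0, 0); (0, 0, 1, 0, 0); (4, 0, 0, 0, 0))
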